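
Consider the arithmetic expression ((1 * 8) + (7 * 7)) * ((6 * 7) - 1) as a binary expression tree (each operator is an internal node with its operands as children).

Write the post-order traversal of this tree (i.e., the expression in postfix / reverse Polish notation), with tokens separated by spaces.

Post-order on an expression tree gives postfix notation: for each operator, emit left operand, right operand, then the operator.

1 8 * 7 7 * + 6 7 * 1 - *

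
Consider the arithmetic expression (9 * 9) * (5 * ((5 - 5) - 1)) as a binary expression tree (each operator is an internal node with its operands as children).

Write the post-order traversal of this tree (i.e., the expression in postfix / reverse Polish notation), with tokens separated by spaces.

9 9 * 5 5 5 - 1 - * *

Post-order on an expression tree gives postfix notation: for each operator, emit left operand, right operand, then the operator.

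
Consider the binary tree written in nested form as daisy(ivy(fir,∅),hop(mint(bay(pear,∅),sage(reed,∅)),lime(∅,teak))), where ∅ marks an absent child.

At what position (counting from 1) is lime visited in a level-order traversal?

6

Level-order visits nodes level by level from the root, left to right within each level.
Level 0: daisy
Level 1: ivy, hop
Level 2: fir, mint, lime
Level 3: bay, sage, teak
Level 4: pear, reed
Full level-order sequence: daisy, ivy, hop, fir, mint, lime, bay, sage, teak, pear, reed.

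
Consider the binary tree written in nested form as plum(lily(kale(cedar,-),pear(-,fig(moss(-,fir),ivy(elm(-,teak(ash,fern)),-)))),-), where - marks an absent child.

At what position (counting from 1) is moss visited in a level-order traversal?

7

Level-order visits nodes level by level from the root, left to right within each level.
Level 0: plum
Level 1: lily
Level 2: kale, pear
Level 3: cedar, fig
Level 4: moss, ivy
Level 5: fir, elm
Level 6: teak
Level 7: ash, fern
Full level-order sequence: plum, lily, kale, pear, cedar, fig, moss, ivy, fir, elm, teak, ash, fern.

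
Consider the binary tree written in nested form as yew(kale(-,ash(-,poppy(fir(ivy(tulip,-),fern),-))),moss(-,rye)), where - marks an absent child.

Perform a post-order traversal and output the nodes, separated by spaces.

tulip ivy fern fir poppy ash kale rye moss yew

Post-order visits the left subtree, then the right subtree, then the node.
At yew: go left to kale.
  At kale: no left child.
  At kale: go right to ash.
    At ash: no left child.
    At ash: go right to poppy.
      At poppy: go left to fir.
        At fir: go left to ivy.
          At ivy: go left to tulip.
            tulip is a leaf — visit tulip.
          At ivy: no right child.
          Visit ivy.
        At fir: go right to fern.
          fern is a leaf — visit fern.
        Visit fir.
      At poppy: no right child.
      Visit poppy.
    Visit ash.
  Visit kale.
At yew: go right to moss.
  At moss: no left child.
  At moss: go right to rye.
    rye is a leaf — visit rye.
  Visit moss.
Visit yew.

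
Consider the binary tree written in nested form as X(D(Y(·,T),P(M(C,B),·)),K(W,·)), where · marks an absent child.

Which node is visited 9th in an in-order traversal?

W

In-order visits the left subtree, then the node, then the right subtree.
At X: go left to D.
  At D: go left to Y.
    At Y: no left child.
    Visit Y.
    At Y: go right to T.
      T is a leaf — visit T.
  Visit D.
  At D: go right to P.
    At P: go left to M.
      At M: go left to C.
        C is a leaf — visit C.
      Visit M.
      At M: go right to B.
        B is a leaf — visit B.
    Visit P.
    At P: no right child.
Visit X.
At X: go right to K.
  At K: go left to W.
    W is a leaf — visit W.
  Visit K.
  At K: no right child.
Full in-order sequence: Y, T, D, C, M, B, P, X, W, K.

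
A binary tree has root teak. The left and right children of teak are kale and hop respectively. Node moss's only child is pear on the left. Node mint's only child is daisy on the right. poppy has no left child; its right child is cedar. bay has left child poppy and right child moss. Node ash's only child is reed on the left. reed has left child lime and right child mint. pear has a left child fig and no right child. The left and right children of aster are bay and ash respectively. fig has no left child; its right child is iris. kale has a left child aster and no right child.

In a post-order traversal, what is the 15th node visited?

Post-order visits the left subtree, then the right subtree, then the node.
At teak: go left to kale.
  At kale: go left to aster.
    At aster: go left to bay.
      At bay: go left to poppy.
        At poppy: no left child.
        At poppy: go right to cedar.
          cedar is a leaf — visit cedar.
        Visit poppy.
      At bay: go right to moss.
        At moss: go left to pear.
          At pear: go left to fig.
            At fig: no left child.
            At fig: go right to iris.
              iris is a leaf — visit iris.
            Visit fig.
          At pear: no right child.
          Visit pear.
        At moss: no right child.
        Visit moss.
      Visit bay.
    At aster: go right to ash.
      At ash: go left to reed.
        At reed: go left to lime.
          lime is a leaf — visit lime.
        At reed: go right to mint.
          At mint: no left child.
          At mint: go right to daisy.
            daisy is a leaf — visit daisy.
          Visit mint.
        Visit reed.
      At ash: no right child.
      Visit ash.
    Visit aster.
  At kale: no right child.
  Visit kale.
At teak: go right to hop.
  hop is a leaf — visit hop.
Visit teak.
Full post-order sequence: cedar, poppy, iris, fig, pear, moss, bay, lime, daisy, mint, reed, ash, aster, kale, hop, teak.

hop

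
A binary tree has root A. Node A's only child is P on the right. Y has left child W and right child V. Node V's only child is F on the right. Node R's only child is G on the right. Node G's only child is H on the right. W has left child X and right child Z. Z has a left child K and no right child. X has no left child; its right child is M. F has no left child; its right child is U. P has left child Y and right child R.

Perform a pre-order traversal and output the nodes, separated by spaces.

Pre-order visits the node, then its left subtree, then its right subtree.
Visit A.
At A: no left child.
At A: go right to P.
  Visit P.
  At P: go left to Y.
    Visit Y.
    At Y: go left to W.
      Visit W.
      At W: go left to X.
        Visit X.
        At X: no left child.
        At X: go right to M.
          M is a leaf — visit M.
      At W: go right to Z.
        Visit Z.
        At Z: go left to K.
          K is a leaf — visit K.
        At Z: no right child.
    At Y: go right to V.
      Visit V.
      At V: no left child.
      At V: go right to F.
        Visit F.
        At F: no left child.
        At F: go right to U.
          U is a leaf — visit U.
  At P: go right to R.
    Visit R.
    At R: no left child.
    At R: go right to G.
      Visit G.
      At G: no left child.
      At G: go right to H.
        H is a leaf — visit H.

A P Y W X M Z K V F U R G H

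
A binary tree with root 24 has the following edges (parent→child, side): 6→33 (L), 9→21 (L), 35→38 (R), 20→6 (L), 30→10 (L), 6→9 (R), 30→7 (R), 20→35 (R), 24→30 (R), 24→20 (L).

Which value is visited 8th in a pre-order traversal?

Pre-order visits the node, then its left subtree, then its right subtree.
Visit 24.
At 24: go left to 20.
  Visit 20.
  At 20: go left to 6.
    Visit 6.
    At 6: go left to 33.
      33 is a leaf — visit 33.
    At 6: go right to 9.
      Visit 9.
      At 9: go left to 21.
        21 is a leaf — visit 21.
      At 9: no right child.
  At 20: go right to 35.
    Visit 35.
    At 35: no left child.
    At 35: go right to 38.
      38 is a leaf — visit 38.
At 24: go right to 30.
  Visit 30.
  At 30: go left to 10.
    10 is a leaf — visit 10.
  At 30: go right to 7.
    7 is a leaf — visit 7.
Full pre-order sequence: 24, 20, 6, 33, 9, 21, 35, 38, 30, 10, 7.

38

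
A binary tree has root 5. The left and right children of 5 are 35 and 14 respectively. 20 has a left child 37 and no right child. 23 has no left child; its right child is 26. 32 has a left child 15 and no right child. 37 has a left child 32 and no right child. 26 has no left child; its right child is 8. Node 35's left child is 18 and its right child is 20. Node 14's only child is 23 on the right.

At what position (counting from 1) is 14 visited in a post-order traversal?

Post-order visits the left subtree, then the right subtree, then the node.
At 5: go left to 35.
  At 35: go left to 18.
    18 is a leaf — visit 18.
  At 35: go right to 20.
    At 20: go left to 37.
      At 37: go left to 32.
        At 32: go left to 15.
          15 is a leaf — visit 15.
        At 32: no right child.
        Visit 32.
      At 37: no right child.
      Visit 37.
    At 20: no right child.
    Visit 20.
  Visit 35.
At 5: go right to 14.
  At 14: no left child.
  At 14: go right to 23.
    At 23: no left child.
    At 23: go right to 26.
      At 26: no left child.
      At 26: go right to 8.
        8 is a leaf — visit 8.
      Visit 26.
    Visit 23.
  Visit 14.
Visit 5.
Full post-order sequence: 18, 15, 32, 37, 20, 35, 8, 26, 23, 14, 5.

10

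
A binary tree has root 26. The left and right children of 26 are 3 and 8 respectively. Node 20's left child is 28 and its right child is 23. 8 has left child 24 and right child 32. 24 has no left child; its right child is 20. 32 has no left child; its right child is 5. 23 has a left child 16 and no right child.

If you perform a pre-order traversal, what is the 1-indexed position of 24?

Pre-order visits the node, then its left subtree, then its right subtree.
Visit 26.
At 26: go left to 3.
  3 is a leaf — visit 3.
At 26: go right to 8.
  Visit 8.
  At 8: go left to 24.
    Visit 24.
    At 24: no left child.
    At 24: go right to 20.
      Visit 20.
      At 20: go left to 28.
        28 is a leaf — visit 28.
      At 20: go right to 23.
        Visit 23.
        At 23: go left to 16.
          16 is a leaf — visit 16.
        At 23: no right child.
  At 8: go right to 32.
    Visit 32.
    At 32: no left child.
    At 32: go right to 5.
      5 is a leaf — visit 5.
Full pre-order sequence: 26, 3, 8, 24, 20, 28, 23, 16, 32, 5.

4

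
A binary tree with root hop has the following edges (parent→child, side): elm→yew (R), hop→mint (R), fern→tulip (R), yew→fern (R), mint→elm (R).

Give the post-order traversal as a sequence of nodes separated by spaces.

Post-order visits the left subtree, then the right subtree, then the node.
At hop: no left child.
At hop: go right to mint.
  At mint: no left child.
  At mint: go right to elm.
    At elm: no left child.
    At elm: go right to yew.
      At yew: no left child.
      At yew: go right to fern.
        At fern: no left child.
        At fern: go right to tulip.
          tulip is a leaf — visit tulip.
        Visit fern.
      Visit yew.
    Visit elm.
  Visit mint.
Visit hop.

tulip fern yew elm mint hop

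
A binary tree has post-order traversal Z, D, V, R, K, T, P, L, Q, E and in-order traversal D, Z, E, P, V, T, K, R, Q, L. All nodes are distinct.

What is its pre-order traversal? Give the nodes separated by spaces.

The last element of post-order is the root; it splits in-order into left and right subtrees.
Root E: left subtree has 2 nodes {D, Z}, right has 7 {P, V, T, K, R, Q, L}.
  Root D: left subtree has 0 nodes { }, right has 1 {Z}.
  Root Q: left subtree has 5 nodes {P, V, T, K, R}, right has 1 {L}.
    Root P: left subtree has 0 nodes { }, right has 4 {V, T, K, R}.
      Root T: left subtree has 1 node {V}, right has 2 {K, R}.
        Root K: left subtree has 0 nodes { }, right has 1 {R}.

E D Z Q P T V K R L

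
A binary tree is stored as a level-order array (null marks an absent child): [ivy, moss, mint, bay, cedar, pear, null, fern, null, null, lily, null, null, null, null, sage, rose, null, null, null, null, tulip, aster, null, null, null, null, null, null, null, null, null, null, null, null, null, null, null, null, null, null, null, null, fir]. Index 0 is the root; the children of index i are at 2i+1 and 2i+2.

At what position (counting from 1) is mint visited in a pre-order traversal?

12

Pre-order visits the node, then its left subtree, then its right subtree.
Visit ivy.
At ivy: go left to moss.
  Visit moss.
  At moss: go left to bay.
    Visit bay.
    At bay: go left to fern.
      Visit fern.
      At fern: go left to sage.
        sage is a leaf — visit sage.
      At fern: go right to rose.
        rose is a leaf — visit rose.
    At bay: no right child.
  At moss: go right to cedar.
    Visit cedar.
    At cedar: no left child.
    At cedar: go right to lily.
      Visit lily.
      At lily: go left to tulip.
        Visit tulip.
        At tulip: go left to fir.
          fir is a leaf — visit fir.
        At tulip: no right child.
      At lily: go right to aster.
        aster is a leaf — visit aster.
At ivy: go right to mint.
  Visit mint.
  At mint: go left to pear.
    pear is a leaf — visit pear.
  At mint: no right child.
Full pre-order sequence: ivy, moss, bay, fern, sage, rose, cedar, lily, tulip, fir, aster, mint, pear.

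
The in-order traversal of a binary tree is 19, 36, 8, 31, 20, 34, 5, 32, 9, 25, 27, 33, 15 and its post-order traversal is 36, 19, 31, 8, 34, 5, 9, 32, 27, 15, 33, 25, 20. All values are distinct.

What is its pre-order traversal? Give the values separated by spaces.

20 8 19 36 31 25 32 5 34 9 33 27 15

The last element of post-order is the root; it splits in-order into left and right subtrees.
Root 20: left subtree has 4 nodes {19, 36, 8, 31}, right has 8 {34, 5, 32, 9, 25, 27, 33, 15}.
  Root 8: left subtree has 2 nodes {19, 36}, right has 1 {31}.
    Root 19: left subtree has 0 nodes { }, right has 1 {36}.
  Root 25: left subtree has 4 nodes {34, 5, 32, 9}, right has 3 {27, 33, 15}.
    Root 32: left subtree has 2 nodes {34, 5}, right has 1 {9}.
      Root 5: left subtree has 1 node {34}, right has 0 { }.
    Root 33: left subtree has 1 node {27}, right has 1 {15}.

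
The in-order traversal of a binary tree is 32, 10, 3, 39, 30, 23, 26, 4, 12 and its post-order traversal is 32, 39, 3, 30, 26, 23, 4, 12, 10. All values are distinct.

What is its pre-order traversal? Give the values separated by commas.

10, 32, 12, 4, 23, 30, 3, 39, 26

The last element of post-order is the root; it splits in-order into left and right subtrees.
Root 10: left subtree has 1 node {32}, right has 7 {3, 39, 30, 23, 26, 4, 12}.
  Root 12: left subtree has 6 nodes {3, 39, 30, 23, 26, 4}, right has 0 { }.
    Root 4: left subtree has 5 nodes {3, 39, 30, 23, 26}, right has 0 { }.
      Root 23: left subtree has 3 nodes {3, 39, 30}, right has 1 {26}.
        Root 30: left subtree has 2 nodes {3, 39}, right has 0 { }.
          Root 3: left subtree has 0 nodes { }, right has 1 {39}.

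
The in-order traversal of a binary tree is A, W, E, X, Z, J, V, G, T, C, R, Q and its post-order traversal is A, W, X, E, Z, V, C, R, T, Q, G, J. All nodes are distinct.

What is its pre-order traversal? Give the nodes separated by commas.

The last element of post-order is the root; it splits in-order into left and right subtrees.
Root J: left subtree has 5 nodes {A, W, E, X, Z}, right has 6 {V, G, T, C, R, Q}.
  Root Z: left subtree has 4 nodes {A, W, E, X}, right has 0 { }.
    Root E: left subtree has 2 nodes {A, W}, right has 1 {X}.
      Root W: left subtree has 1 node {A}, right has 0 { }.
  Root G: left subtree has 1 node {V}, right has 4 {T, C, R, Q}.
    Root Q: left subtree has 3 nodes {T, C, R}, right has 0 { }.
      Root T: left subtree has 0 nodes { }, right has 2 {C, R}.
        Root R: left subtree has 1 node {C}, right has 0 { }.

J, Z, E, W, A, X, G, V, Q, T, R, C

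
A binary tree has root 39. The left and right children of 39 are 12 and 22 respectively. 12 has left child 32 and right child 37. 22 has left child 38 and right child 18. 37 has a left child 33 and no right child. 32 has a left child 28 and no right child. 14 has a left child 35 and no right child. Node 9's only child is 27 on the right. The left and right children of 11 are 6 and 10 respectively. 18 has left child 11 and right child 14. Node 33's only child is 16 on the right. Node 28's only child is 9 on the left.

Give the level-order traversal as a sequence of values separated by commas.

39, 12, 22, 32, 37, 38, 18, 28, 33, 11, 14, 9, 16, 6, 10, 35, 27

Level-order visits nodes level by level from the root, left to right within each level.
Level 0: 39
Level 1: 12, 22
Level 2: 32, 37, 38, 18
Level 3: 28, 33, 11, 14
Level 4: 9, 16, 6, 10, 35
Level 5: 27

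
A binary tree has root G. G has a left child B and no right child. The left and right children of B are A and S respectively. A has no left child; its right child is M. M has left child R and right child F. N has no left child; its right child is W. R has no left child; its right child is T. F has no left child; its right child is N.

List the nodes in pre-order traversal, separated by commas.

G, B, A, M, R, T, F, N, W, S

Pre-order visits the node, then its left subtree, then its right subtree.
Visit G.
At G: go left to B.
  Visit B.
  At B: go left to A.
    Visit A.
    At A: no left child.
    At A: go right to M.
      Visit M.
      At M: go left to R.
        Visit R.
        At R: no left child.
        At R: go right to T.
          T is a leaf — visit T.
      At M: go right to F.
        Visit F.
        At F: no left child.
        At F: go right to N.
          Visit N.
          At N: no left child.
          At N: go right to W.
            W is a leaf — visit W.
  At B: go right to S.
    S is a leaf — visit S.
At G: no right child.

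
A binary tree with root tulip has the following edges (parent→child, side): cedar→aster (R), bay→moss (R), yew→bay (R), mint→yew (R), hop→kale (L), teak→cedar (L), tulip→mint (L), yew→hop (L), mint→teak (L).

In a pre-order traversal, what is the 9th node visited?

Pre-order visits the node, then its left subtree, then its right subtree.
Visit tulip.
At tulip: go left to mint.
  Visit mint.
  At mint: go left to teak.
    Visit teak.
    At teak: go left to cedar.
      Visit cedar.
      At cedar: no left child.
      At cedar: go right to aster.
        aster is a leaf — visit aster.
    At teak: no right child.
  At mint: go right to yew.
    Visit yew.
    At yew: go left to hop.
      Visit hop.
      At hop: go left to kale.
        kale is a leaf — visit kale.
      At hop: no right child.
    At yew: go right to bay.
      Visit bay.
      At bay: no left child.
      At bay: go right to moss.
        moss is a leaf — visit moss.
At tulip: no right child.
Full pre-order sequence: tulip, mint, teak, cedar, aster, yew, hop, kale, bay, moss.

bay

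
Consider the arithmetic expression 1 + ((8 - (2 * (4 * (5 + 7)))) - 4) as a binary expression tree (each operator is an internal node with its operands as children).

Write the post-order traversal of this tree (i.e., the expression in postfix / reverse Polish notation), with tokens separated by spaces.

Post-order on an expression tree gives postfix notation: for each operator, emit left operand, right operand, then the operator.

1 8 2 4 5 7 + * * - 4 - +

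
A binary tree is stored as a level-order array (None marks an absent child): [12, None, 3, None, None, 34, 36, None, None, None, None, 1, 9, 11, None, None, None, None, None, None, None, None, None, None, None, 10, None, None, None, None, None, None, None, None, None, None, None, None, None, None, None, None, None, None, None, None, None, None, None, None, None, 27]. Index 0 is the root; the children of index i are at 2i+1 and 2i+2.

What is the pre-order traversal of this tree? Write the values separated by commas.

Pre-order visits the node, then its left subtree, then its right subtree.
Visit 12.
At 12: no left child.
At 12: go right to 3.
  Visit 3.
  At 3: go left to 34.
    Visit 34.
    At 34: go left to 1.
      1 is a leaf — visit 1.
    At 34: go right to 9.
      Visit 9.
      At 9: go left to 10.
        Visit 10.
        At 10: go left to 27.
          27 is a leaf — visit 27.
        At 10: no right child.
      At 9: no right child.
  At 3: go right to 36.
    Visit 36.
    At 36: go left to 11.
      11 is a leaf — visit 11.
    At 36: no right child.

12, 3, 34, 1, 9, 10, 27, 36, 11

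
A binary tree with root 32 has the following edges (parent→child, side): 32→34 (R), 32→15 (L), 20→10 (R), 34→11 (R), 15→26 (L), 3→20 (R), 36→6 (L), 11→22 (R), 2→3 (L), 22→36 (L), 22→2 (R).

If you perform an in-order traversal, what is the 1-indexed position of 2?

12

In-order visits the left subtree, then the node, then the right subtree.
At 32: go left to 15.
  At 15: go left to 26.
    26 is a leaf — visit 26.
  Visit 15.
  At 15: no right child.
Visit 32.
At 32: go right to 34.
  At 34: no left child.
  Visit 34.
  At 34: go right to 11.
    At 11: no left child.
    Visit 11.
    At 11: go right to 22.
      At 22: go left to 36.
        At 36: go left to 6.
          6 is a leaf — visit 6.
        Visit 36.
        At 36: no right child.
      Visit 22.
      At 22: go right to 2.
        At 2: go left to 3.
          At 3: no left child.
          Visit 3.
          At 3: go right to 20.
            At 20: no left child.
            Visit 20.
            At 20: go right to 10.
              10 is a leaf — visit 10.
        Visit 2.
        At 2: no right child.
Full in-order sequence: 26, 15, 32, 34, 11, 6, 36, 22, 3, 20, 10, 2.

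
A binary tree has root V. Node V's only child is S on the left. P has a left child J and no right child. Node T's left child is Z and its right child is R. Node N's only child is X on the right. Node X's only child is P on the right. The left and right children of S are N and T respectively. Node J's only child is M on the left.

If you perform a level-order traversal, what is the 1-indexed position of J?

9

Level-order visits nodes level by level from the root, left to right within each level.
Level 0: V
Level 1: S
Level 2: N, T
Level 3: X, Z, R
Level 4: P
Level 5: J
Level 6: M
Full level-order sequence: V, S, N, T, X, Z, R, P, J, M.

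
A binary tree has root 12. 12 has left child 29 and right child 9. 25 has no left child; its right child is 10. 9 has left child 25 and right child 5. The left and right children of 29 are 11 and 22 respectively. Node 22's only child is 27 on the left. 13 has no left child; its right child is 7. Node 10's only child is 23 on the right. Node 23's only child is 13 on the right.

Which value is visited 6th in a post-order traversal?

Post-order visits the left subtree, then the right subtree, then the node.
At 12: go left to 29.
  At 29: go left to 11.
    11 is a leaf — visit 11.
  At 29: go right to 22.
    At 22: go left to 27.
      27 is a leaf — visit 27.
    At 22: no right child.
    Visit 22.
  Visit 29.
At 12: go right to 9.
  At 9: go left to 25.
    At 25: no left child.
    At 25: go right to 10.
      At 10: no left child.
      At 10: go right to 23.
        At 23: no left child.
        At 23: go right to 13.
          At 13: no left child.
          At 13: go right to 7.
            7 is a leaf — visit 7.
          Visit 13.
        Visit 23.
      Visit 10.
    Visit 25.
  At 9: go right to 5.
    5 is a leaf — visit 5.
  Visit 9.
Visit 12.
Full post-order sequence: 11, 27, 22, 29, 7, 13, 23, 10, 25, 5, 9, 12.

13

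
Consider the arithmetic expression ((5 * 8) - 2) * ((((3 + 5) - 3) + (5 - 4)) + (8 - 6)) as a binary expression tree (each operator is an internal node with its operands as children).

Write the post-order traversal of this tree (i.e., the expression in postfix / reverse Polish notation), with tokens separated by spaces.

Post-order on an expression tree gives postfix notation: for each operator, emit left operand, right operand, then the operator.

5 8 * 2 - 3 5 + 3 - 5 4 - + 8 6 - + *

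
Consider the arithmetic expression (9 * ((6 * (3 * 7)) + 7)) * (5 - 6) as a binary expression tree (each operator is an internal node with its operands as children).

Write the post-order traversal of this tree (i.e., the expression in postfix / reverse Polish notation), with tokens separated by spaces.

9 6 3 7 * * 7 + * 5 6 - *

Post-order on an expression tree gives postfix notation: for each operator, emit left operand, right operand, then the operator.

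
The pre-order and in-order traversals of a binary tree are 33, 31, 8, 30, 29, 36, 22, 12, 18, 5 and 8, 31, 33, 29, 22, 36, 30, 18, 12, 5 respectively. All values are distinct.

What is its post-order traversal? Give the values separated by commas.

The first element of pre-order is the root; it splits in-order into left and right subtrees.
Root 33: left subtree has 2 nodes {8, 31}, right has 7 {29, 22, 36, 30, 18, 12, 5}.
  Root 31: left subtree has 1 node {8}, right has 0 { }.
  Root 30: left subtree has 3 nodes {29, 22, 36}, right has 3 {18, 12, 5}.
    Root 29: left subtree has 0 nodes { }, right has 2 {22, 36}.
      Root 36: left subtree has 1 node {22}, right has 0 { }.
    Root 12: left subtree has 1 node {18}, right has 1 {5}.

8, 31, 22, 36, 29, 18, 5, 12, 30, 33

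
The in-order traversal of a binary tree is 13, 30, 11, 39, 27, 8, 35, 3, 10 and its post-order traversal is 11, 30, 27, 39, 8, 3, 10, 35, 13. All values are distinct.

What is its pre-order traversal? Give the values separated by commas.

13, 35, 8, 39, 30, 11, 27, 10, 3

The last element of post-order is the root; it splits in-order into left and right subtrees.
Root 13: left subtree has 0 nodes { }, right has 8 {30, 11, 39, 27, 8, 35, 3, 10}.
  Root 35: left subtree has 5 nodes {30, 11, 39, 27, 8}, right has 2 {3, 10}.
    Root 8: left subtree has 4 nodes {30, 11, 39, 27}, right has 0 { }.
      Root 39: left subtree has 2 nodes {30, 11}, right has 1 {27}.
        Root 30: left subtree has 0 nodes { }, right has 1 {11}.
    Root 10: left subtree has 1 node {3}, right has 0 { }.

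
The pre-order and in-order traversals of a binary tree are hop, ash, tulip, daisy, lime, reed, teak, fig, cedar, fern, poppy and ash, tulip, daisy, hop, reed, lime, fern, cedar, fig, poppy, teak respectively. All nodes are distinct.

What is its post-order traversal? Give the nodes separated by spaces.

The first element of pre-order is the root; it splits in-order into left and right subtrees.
Root hop: left subtree has 3 nodes {ash, tulip, daisy}, right has 7 {reed, lime, fern, cedar, fig, poppy, teak}.
  Root ash: left subtree has 0 nodes { }, right has 2 {tulip, daisy}.
    Root tulip: left subtree has 0 nodes { }, right has 1 {daisy}.
  Root lime: left subtree has 1 node {reed}, right has 5 {fern, cedar, fig, poppy, teak}.
    Root teak: left subtree has 4 nodes {fern, cedar, fig, poppy}, right has 0 { }.
      Root fig: left subtree has 2 nodes {fern, cedar}, right has 1 {poppy}.
        Root cedar: left subtree has 1 node {fern}, right has 0 { }.

daisy tulip ash reed fern cedar poppy fig teak lime hop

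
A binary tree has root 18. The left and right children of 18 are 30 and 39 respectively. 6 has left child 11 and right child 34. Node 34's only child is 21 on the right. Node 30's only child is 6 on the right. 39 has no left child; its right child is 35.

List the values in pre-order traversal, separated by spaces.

Pre-order visits the node, then its left subtree, then its right subtree.
Visit 18.
At 18: go left to 30.
  Visit 30.
  At 30: no left child.
  At 30: go right to 6.
    Visit 6.
    At 6: go left to 11.
      11 is a leaf — visit 11.
    At 6: go right to 34.
      Visit 34.
      At 34: no left child.
      At 34: go right to 21.
        21 is a leaf — visit 21.
At 18: go right to 39.
  Visit 39.
  At 39: no left child.
  At 39: go right to 35.
    35 is a leaf — visit 35.

18 30 6 11 34 21 39 35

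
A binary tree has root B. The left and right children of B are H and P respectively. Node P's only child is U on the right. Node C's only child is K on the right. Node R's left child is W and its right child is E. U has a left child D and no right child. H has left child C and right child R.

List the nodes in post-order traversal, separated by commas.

K, C, W, E, R, H, D, U, P, B

Post-order visits the left subtree, then the right subtree, then the node.
At B: go left to H.
  At H: go left to C.
    At C: no left child.
    At C: go right to K.
      K is a leaf — visit K.
    Visit C.
  At H: go right to R.
    At R: go left to W.
      W is a leaf — visit W.
    At R: go right to E.
      E is a leaf — visit E.
    Visit R.
  Visit H.
At B: go right to P.
  At P: no left child.
  At P: go right to U.
    At U: go left to D.
      D is a leaf — visit D.
    At U: no right child.
    Visit U.
  Visit P.
Visit B.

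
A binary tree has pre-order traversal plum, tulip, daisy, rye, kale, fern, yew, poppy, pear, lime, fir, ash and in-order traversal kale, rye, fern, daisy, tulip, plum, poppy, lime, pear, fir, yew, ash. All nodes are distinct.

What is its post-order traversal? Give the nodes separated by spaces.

kale fern rye daisy tulip lime fir pear poppy ash yew plum

The first element of pre-order is the root; it splits in-order into left and right subtrees.
Root plum: left subtree has 5 nodes {kale, rye, fern, daisy, tulip}, right has 6 {poppy, lime, pear, fir, yew, ash}.
  Root tulip: left subtree has 4 nodes {kale, rye, fern, daisy}, right has 0 { }.
    Root daisy: left subtree has 3 nodes {kale, rye, fern}, right has 0 { }.
      Root rye: left subtree has 1 node {kale}, right has 1 {fern}.
  Root yew: left subtree has 4 nodes {poppy, lime, pear, fir}, right has 1 {ash}.
    Root poppy: left subtree has 0 nodes { }, right has 3 {lime, pear, fir}.
      Root pear: left subtree has 1 node {lime}, right has 1 {fir}.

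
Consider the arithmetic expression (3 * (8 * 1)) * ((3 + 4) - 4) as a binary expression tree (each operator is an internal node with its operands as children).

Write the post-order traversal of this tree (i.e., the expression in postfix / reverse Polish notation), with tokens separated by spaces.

3 8 1 * * 3 4 + 4 - *

Post-order on an expression tree gives postfix notation: for each operator, emit left operand, right operand, then the operator.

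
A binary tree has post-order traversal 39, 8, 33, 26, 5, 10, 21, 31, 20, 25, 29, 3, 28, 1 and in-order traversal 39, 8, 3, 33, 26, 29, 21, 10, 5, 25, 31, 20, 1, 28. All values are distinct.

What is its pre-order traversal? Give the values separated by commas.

1, 3, 8, 39, 29, 26, 33, 25, 21, 10, 5, 20, 31, 28

The last element of post-order is the root; it splits in-order into left and right subtrees.
Root 1: left subtree has 12 nodes {39, 8, 3, 33, 26, 29, 21, 10, 5, 25, 31, 20}, right has 1 {28}.
  Root 3: left subtree has 2 nodes {39, 8}, right has 9 {33, 26, 29, 21, 10, 5, 25, 31, 20}.
    Root 8: left subtree has 1 node {39}, right has 0 { }.
    Root 29: left subtree has 2 nodes {33, 26}, right has 6 {21, 10, 5, 25, 31, 20}.
      Root 26: left subtree has 1 node {33}, right has 0 { }.
      Root 25: left subtree has 3 nodes {21, 10, 5}, right has 2 {31, 20}.
        Root 21: left subtree has 0 nodes { }, right has 2 {10, 5}.
          Root 10: left subtree has 0 nodes { }, right has 1 {5}.
        Root 20: left subtree has 1 node {31}, right has 0 { }.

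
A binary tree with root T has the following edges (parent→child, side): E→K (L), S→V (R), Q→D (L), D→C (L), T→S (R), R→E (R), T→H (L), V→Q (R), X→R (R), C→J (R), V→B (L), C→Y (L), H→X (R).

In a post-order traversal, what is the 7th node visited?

Y

Post-order visits the left subtree, then the right subtree, then the node.
At T: go left to H.
  At H: no left child.
  At H: go right to X.
    At X: no left child.
    At X: go right to R.
      At R: no left child.
      At R: go right to E.
        At E: go left to K.
          K is a leaf — visit K.
        At E: no right child.
        Visit E.
      Visit R.
    Visit X.
  Visit H.
At T: go right to S.
  At S: no left child.
  At S: go right to V.
    At V: go left to B.
      B is a leaf — visit B.
    At V: go right to Q.
      At Q: go left to D.
        At D: go left to C.
          At C: go left to Y.
            Y is a leaf — visit Y.
          At C: go right to J.
            J is a leaf — visit J.
          Visit C.
        At D: no right child.
        Visit D.
      At Q: no right child.
      Visit Q.
    Visit V.
  Visit S.
Visit T.
Full post-order sequence: K, E, R, X, H, B, Y, J, C, D, Q, V, S, T.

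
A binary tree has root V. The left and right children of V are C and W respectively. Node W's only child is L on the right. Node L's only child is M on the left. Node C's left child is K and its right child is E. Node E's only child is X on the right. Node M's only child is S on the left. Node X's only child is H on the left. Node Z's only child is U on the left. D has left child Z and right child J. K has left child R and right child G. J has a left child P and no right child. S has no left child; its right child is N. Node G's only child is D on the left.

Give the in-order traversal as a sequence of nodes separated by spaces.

R K U Z D P J G C E H X V W S N M L

In-order visits the left subtree, then the node, then the right subtree.
At V: go left to C.
  At C: go left to K.
    At K: go left to R.
      R is a leaf — visit R.
    Visit K.
    At K: go right to G.
      At G: go left to D.
        At D: go left to Z.
          At Z: go left to U.
            U is a leaf — visit U.
          Visit Z.
          At Z: no right child.
        Visit D.
        At D: go right to J.
          At J: go left to P.
            P is a leaf — visit P.
          Visit J.
          At J: no right child.
      Visit G.
      At G: no right child.
  Visit C.
  At C: go right to E.
    At E: no left child.
    Visit E.
    At E: go right to X.
      At X: go left to H.
        H is a leaf — visit H.
      Visit X.
      At X: no right child.
Visit V.
At V: go right to W.
  At W: no left child.
  Visit W.
  At W: go right to L.
    At L: go left to M.
      At M: go left to S.
        At S: no left child.
        Visit S.
        At S: go right to N.
          N is a leaf — visit N.
      Visit M.
      At M: no right child.
    Visit L.
    At L: no right child.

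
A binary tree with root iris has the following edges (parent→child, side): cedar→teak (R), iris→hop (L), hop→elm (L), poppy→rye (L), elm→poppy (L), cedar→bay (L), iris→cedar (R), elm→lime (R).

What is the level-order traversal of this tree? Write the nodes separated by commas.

iris, hop, cedar, elm, bay, teak, poppy, lime, rye

Level-order visits nodes level by level from the root, left to right within each level.
Level 0: iris
Level 1: hop, cedar
Level 2: elm, bay, teak
Level 3: poppy, lime
Level 4: rye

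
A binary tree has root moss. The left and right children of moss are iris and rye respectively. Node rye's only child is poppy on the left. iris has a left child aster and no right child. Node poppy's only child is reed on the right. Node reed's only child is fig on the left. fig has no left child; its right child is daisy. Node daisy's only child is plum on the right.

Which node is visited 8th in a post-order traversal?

Post-order visits the left subtree, then the right subtree, then the node.
At moss: go left to iris.
  At iris: go left to aster.
    aster is a leaf — visit aster.
  At iris: no right child.
  Visit iris.
At moss: go right to rye.
  At rye: go left to poppy.
    At poppy: no left child.
    At poppy: go right to reed.
      At reed: go left to fig.
        At fig: no left child.
        At fig: go right to daisy.
          At daisy: no left child.
          At daisy: go right to plum.
            plum is a leaf — visit plum.
          Visit daisy.
        Visit fig.
      At reed: no right child.
      Visit reed.
    Visit poppy.
  At rye: no right child.
  Visit rye.
Visit moss.
Full post-order sequence: aster, iris, plum, daisy, fig, reed, poppy, rye, moss.

rye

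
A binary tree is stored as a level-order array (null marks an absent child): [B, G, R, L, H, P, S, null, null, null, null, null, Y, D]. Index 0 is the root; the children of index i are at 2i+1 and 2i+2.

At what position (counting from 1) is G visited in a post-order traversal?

Post-order visits the left subtree, then the right subtree, then the node.
At B: go left to G.
  At G: go left to L.
    L is a leaf — visit L.
  At G: go right to H.
    H is a leaf — visit H.
  Visit G.
At B: go right to R.
  At R: go left to P.
    At P: no left child.
    At P: go right to Y.
      Y is a leaf — visit Y.
    Visit P.
  At R: go right to S.
    At S: go left to D.
      D is a leaf — visit D.
    At S: no right child.
    Visit S.
  Visit R.
Visit B.
Full post-order sequence: L, H, G, Y, P, D, S, R, B.

3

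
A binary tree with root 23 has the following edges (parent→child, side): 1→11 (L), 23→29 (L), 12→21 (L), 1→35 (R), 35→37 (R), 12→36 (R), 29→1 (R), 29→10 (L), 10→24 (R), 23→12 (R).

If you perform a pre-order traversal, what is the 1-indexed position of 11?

Pre-order visits the node, then its left subtree, then its right subtree.
Visit 23.
At 23: go left to 29.
  Visit 29.
  At 29: go left to 10.
    Visit 10.
    At 10: no left child.
    At 10: go right to 24.
      24 is a leaf — visit 24.
  At 29: go right to 1.
    Visit 1.
    At 1: go left to 11.
      11 is a leaf — visit 11.
    At 1: go right to 35.
      Visit 35.
      At 35: no left child.
      At 35: go right to 37.
        37 is a leaf — visit 37.
At 23: go right to 12.
  Visit 12.
  At 12: go left to 21.
    21 is a leaf — visit 21.
  At 12: go right to 36.
    36 is a leaf — visit 36.
Full pre-order sequence: 23, 29, 10, 24, 1, 11, 35, 37, 12, 21, 36.

6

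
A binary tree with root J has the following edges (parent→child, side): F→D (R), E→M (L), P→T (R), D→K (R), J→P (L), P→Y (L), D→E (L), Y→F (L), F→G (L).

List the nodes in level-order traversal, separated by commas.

Level-order visits nodes level by level from the root, left to right within each level.
Level 0: J
Level 1: P
Level 2: Y, T
Level 3: F
Level 4: G, D
Level 5: E, K
Level 6: M

J, P, Y, T, F, G, D, E, K, M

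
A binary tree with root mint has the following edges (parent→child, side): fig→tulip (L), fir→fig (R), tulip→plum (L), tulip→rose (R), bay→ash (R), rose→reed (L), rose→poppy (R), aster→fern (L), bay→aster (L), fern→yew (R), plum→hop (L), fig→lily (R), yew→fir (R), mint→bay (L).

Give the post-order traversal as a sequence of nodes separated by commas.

Post-order visits the left subtree, then the right subtree, then the node.
At mint: go left to bay.
  At bay: go left to aster.
    At aster: go left to fern.
      At fern: no left child.
      At fern: go right to yew.
        At yew: no left child.
        At yew: go right to fir.
          At fir: no left child.
          At fir: go right to fig.
            At fig: go left to tulip.
              At tulip: go left to plum.
                At plum: go left to hop.
                  hop is a leaf — visit hop.
                At plum: no right child.
                Visit plum.
              At tulip: go right to rose.
                At rose: go left to reed.
                  reed is a leaf — visit reed.
                At rose: go right to poppy.
                  poppy is a leaf — visit poppy.
                Visit rose.
              Visit tulip.
            At fig: go right to lily.
              lily is a leaf — visit lily.
            Visit fig.
          Visit fir.
        Visit yew.
      Visit fern.
    At aster: no right child.
    Visit aster.
  At bay: go right to ash.
    ash is a leaf — visit ash.
  Visit bay.
At mint: no right child.
Visit mint.

hop, plum, reed, poppy, rose, tulip, lily, fig, fir, yew, fern, aster, ash, bay, mint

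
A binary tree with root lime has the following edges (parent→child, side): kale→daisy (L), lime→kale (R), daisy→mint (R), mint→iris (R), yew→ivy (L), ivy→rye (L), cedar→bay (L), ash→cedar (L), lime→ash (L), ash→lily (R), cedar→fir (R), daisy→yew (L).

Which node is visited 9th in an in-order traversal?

In-order visits the left subtree, then the node, then the right subtree.
At lime: go left to ash.
  At ash: go left to cedar.
    At cedar: go left to bay.
      bay is a leaf — visit bay.
    Visit cedar.
    At cedar: go right to fir.
      fir is a leaf — visit fir.
  Visit ash.
  At ash: go right to lily.
    lily is a leaf — visit lily.
Visit lime.
At lime: go right to kale.
  At kale: go left to daisy.
    At daisy: go left to yew.
      At yew: go left to ivy.
        At ivy: go left to rye.
          rye is a leaf — visit rye.
        Visit ivy.
        At ivy: no right child.
      Visit yew.
      At yew: no right child.
    Visit daisy.
    At daisy: go right to mint.
      At mint: no left child.
      Visit mint.
      At mint: go right to iris.
        iris is a leaf — visit iris.
  Visit kale.
  At kale: no right child.
Full in-order sequence: bay, cedar, fir, ash, lily, lime, rye, ivy, yew, daisy, mint, iris, kale.

yew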